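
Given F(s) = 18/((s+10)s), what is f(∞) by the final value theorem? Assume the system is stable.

f(∞) = lim_{s→0} sF(s) = lim_{s→0} 18/(s+10) = 9/5

Final answer: 9/5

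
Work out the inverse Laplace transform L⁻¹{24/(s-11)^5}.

L⁻¹{n!/(s-a)^(n+1)} = t^n·e^(at) with n=4, a=11. So L⁻¹{24/(s-11)^5} = t^4·e^(11t)

Final answer: t^4·e^(11t)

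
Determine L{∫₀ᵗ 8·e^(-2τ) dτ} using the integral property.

L{∫₀ᵗ f(τ)dτ} = F(s)/s with F(s) = 8/(s+2), so L{∫₀ᵗ 8·e^(-2τ) dτ} = 8/(s(s+2))

Final answer: 8/(s(s+2))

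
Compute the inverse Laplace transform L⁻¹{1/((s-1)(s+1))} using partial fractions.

Decompose: A/(s-1) + B/(s+1). A = 1/2, B = -1/2. f(t) = (e^t - e^(-t))/2

Final answer: (e^t - e^(-t))/2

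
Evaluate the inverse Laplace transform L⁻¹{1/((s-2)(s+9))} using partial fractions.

Decompose: A/(s-2) + B/(s+9). A = 1/11, B = -1/11. f(t) = (e^(2t) - e^(-9t))/11

Final answer: (e^(2t) - e^(-9t))/11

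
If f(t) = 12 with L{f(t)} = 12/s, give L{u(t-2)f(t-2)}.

Time shift theorem: L{u(t-a)f(t-a)} = e^(-as)F(s). Here a=2, F(s) = 12/s, so L{u(t-2)f(t-2)} = e^(-2s)·12/s

Final answer: e^(-2s)·12/s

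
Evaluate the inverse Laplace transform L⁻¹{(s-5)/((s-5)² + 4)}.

Using frequency shift, L⁻¹{(s-5)/((s-5)² + 4)} = e^(5t)·cos(2t)

Final answer: e^(5t)·cos(2t)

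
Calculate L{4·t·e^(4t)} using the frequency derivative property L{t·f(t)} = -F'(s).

L{e^(4t)} = 1/(s-4). By frequency derivative: L{t·e^(4t)} = -d/ds[1/(s-4)] = -(-1)/(s-4)² = 1/(s-4)². Then L{4·t·e^(4t)} = 4·1/(s-4)² = 4/(s-4)²

Final answer: 4/(s-4)²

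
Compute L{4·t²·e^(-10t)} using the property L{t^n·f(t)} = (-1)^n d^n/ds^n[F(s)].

L{e^(-10t)} = 1/(s+10). d/ds[1/(s+10)] = -1/(s+10)². d²/ds²[1/(s+10)] = 2/(s+10)³. So L{t²·e^(-10t)} = (-1)² · 2/(s+10)³ = 2/(s+10)³. Then L{4·t²·e^(-10t)} = 4·2/(s+10)³ = 8/(s+10)³

Final answer: 8/(s+10)³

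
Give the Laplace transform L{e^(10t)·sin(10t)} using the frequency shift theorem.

Frequency shift: L{e^(at)f(t)} = F(s-a). L{e^(10t)·sin(10t)} = 10/((s-10)² + 100)

Final answer: 10/((s-10)² + 100)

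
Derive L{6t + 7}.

L{6t + 7} = 6·L{t} + 7·L{1} = 6/s² + 7/s

Final answer: 6/s² + 7/s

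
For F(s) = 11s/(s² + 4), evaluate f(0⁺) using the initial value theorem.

f(0⁺) = lim_{s→∞} s·11s/(s² + 4) = lim_{s→∞} 11s²/(s² + 4) = 11

Final answer: 11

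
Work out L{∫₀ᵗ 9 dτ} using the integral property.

L{∫₀ᵗ f(τ)dτ} = F(s)/s with f(t) = 9. F(s) = 9/s, so L{∫₀ᵗ 9 dτ} = (9/s)/s = 9/s². (Check: ∫₀ᵗ 9 dτ = 9t.)

Final answer: 9/s²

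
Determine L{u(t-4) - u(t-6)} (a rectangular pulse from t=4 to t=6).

L{u(t-a)} = e^(-as)/s. L{u(t-4) - u(t-6)} = (e^(-4s) - e^(-6s))/s

Final answer: (e^(-4s) - e^(-6s))/s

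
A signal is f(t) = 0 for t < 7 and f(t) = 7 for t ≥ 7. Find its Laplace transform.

f(t) = 7·u(t-7). L{u(t-7)} = e^(-7s)/s, so L{f(t)} = 7·e^(-7s)/s

Final answer: 7·e^(-7s)/s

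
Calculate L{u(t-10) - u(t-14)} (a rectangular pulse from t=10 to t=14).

L{u(t-a)} = e^(-as)/s. L{u(t-10) - u(t-14)} = (e^(-10s) - e^(-14s))/s

Final answer: (e^(-10s) - e^(-14s))/s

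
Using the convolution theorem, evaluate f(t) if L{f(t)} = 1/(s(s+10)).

1/(s(s+10)) = (1/s)·(1/(s+10)) = L{1}·L{e^(-10t)}. By convolution, f(t) = 1*e^(-10t) = ∫₀ᵗ 1·e^(-10τ) dτ = (1 - e^(-10t))/10

Final answer: (1 - e^(-10t))/10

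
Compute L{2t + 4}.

L{2t + 4} = 2·L{t} + 4·L{1} = 2/s² + 4/s

Final answer: 2/s² + 4/s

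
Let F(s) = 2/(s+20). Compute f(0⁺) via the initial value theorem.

f(0⁺) = lim_{s→∞} s·2/(s+20) = lim_{s→∞} 2s/(s+20) = 2

Final answer: 2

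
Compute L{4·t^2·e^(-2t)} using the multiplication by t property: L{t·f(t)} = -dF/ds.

Using L{t^n·e^(at)} = n!/(s-a)^(n+1), L{t^2·e^(-2t)} = 2/(s+2)^3, so L{4·t^2·e^(-2t)} = 4·2/(s+2)^3 = 8/(s+2)^3

Final answer: 8/(s+2)^3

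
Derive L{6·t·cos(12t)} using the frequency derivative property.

L{cos(12t)} = s/(s² + 144). Derivative: d/ds[s/(s² + 144)] = [(s² + 144) - s·2s]/(s² + 144)² = (144 - s²)/(s² + 144)². So L{t·cos(12t)} = -F'(s) = (s² - 144)/(s² + 144)². Then L{6·t·cos(12t)} = 6·(s² - 144)/(s² + 144)²

Final answer: 6·(s² - 144)/(s² + 144)²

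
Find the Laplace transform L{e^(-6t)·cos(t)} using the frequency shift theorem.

Frequency shift: L{e^(at)f(t)} = F(s-a). L{e^(-6t)·cos(t)} = (s+6)/((s+6)² + 1)

Final answer: (s+6)/((s+6)² + 1)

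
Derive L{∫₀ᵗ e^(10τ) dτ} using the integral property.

L{∫₀ᵗ f(τ)dτ} = F(s)/s with F(s) = 1/(s-10), so L{∫₀ᵗ e^(10τ) dτ} = 1/(s(s-10))

Final answer: 1/(s(s-10))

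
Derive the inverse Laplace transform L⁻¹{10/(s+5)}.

L⁻¹{1/(s-a)} = e^(at), so L⁻¹{1/(s+5)} = e^(-5t), and L⁻¹{10/(s+5)} = 10·e^(-5t)

Final answer: 10·e^(-5t)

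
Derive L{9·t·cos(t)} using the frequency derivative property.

L{cos(t)} = s/(s² + 1). Derivative: d/ds[s/(s² + 1)] = [(s² + 1) - s·2s]/(s² + 1)² = (1 - s²)/(s² + 1)². So L{t·cos(t)} = -F'(s) = (s² - 1)/(s² + 1)². Then L{9·t·cos(t)} = 9·(s² - 1)/(s² + 1)²

Final answer: 9·(s² - 1)/(s² + 1)²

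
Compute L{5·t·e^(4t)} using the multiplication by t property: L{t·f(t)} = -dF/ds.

Using L{t^n·e^(at)} = n!/(s-a)^(n+1), L{t·e^(4t)} = 1/(s-4)^2, so L{5·t·e^(4t)} = 5·1/(s-4)^2 = 5/(s-4)^2

Final answer: 5/(s-4)^2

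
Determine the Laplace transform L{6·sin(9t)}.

L{sin(ωt)} = ω/(s² + ω²), so L{sin(9t)} = 9/(s² + 81). Then L{6·sin(9t)} = 6·9/(s² + 81) = 54/(s² + 81)

Final answer: 54/(s² + 81)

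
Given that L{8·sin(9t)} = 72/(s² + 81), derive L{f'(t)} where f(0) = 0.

L{f'(t)} = s·F(s) - f(0) = s·72/(s² + 81) - 0 = 72s/(s² + 81)

Final answer: 72s/(s² + 81)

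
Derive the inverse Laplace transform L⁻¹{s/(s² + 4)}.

L⁻¹{s/(s² + 4)} = cos(2t)

Final answer: cos(2t)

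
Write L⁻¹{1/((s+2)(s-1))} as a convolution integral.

1/((s+2)(s-1)) = (1/(s+2))·(1/(s-1)) = L{e^(-2t)}·L{e^t}. So f(t) = e^(-2t)*e^t = ∫₀ᵗ e^(-2τ)·e^(t-τ) dτ

Final answer: ∫₀ᵗ e^(-2τ)·e^(t-τ) dτ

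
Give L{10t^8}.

L{t^n} = n!/s^(n+1). So L{10t^8} = 10·8!/s^9 = 403200/s^9

Final answer: 403200/s^9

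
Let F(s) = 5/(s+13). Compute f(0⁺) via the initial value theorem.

f(0⁺) = lim_{s→∞} s·5/(s+13) = lim_{s→∞} 5s/(s+13) = 5

Final answer: 5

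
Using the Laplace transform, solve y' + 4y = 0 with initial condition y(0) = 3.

L{y'} + 4L{y} = 0. sY - 3 + 4Y = 0. Y(s+4) = 3. Y = 3/(s+4)

Final answer: y(t) = 3e^(-4t)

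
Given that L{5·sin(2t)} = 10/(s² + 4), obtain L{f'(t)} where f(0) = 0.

L{f'(t)} = s·F(s) - f(0) = s·10/(s² + 4) - 0 = 10s/(s² + 4)

Final answer: 10s/(s² + 4)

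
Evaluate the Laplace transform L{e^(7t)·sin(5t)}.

L{e^(at)·sin(ωt)} = ω/((s-a)² + ω²), so L{e^(7t)·sin(5t)} = 5/((s-7)² + 25)

Final answer: 5/((s-7)² + 25)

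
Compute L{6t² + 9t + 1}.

L{6t² + 9t + 1} = 6·2/s³ + 9/s² + 1/s = 12/s³ + 9/s² + 1/s

Final answer: 12/s³ + 9/s² + 1/s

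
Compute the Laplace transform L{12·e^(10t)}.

L{e^(at)} = 1/(s-a), so L{e^(10t)} = 1/(s-10). Then L{12·e^(10t)} = 12/(s-10)

Final answer: 12/(s-10)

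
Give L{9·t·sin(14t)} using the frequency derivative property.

L{sin(14t)} = 14/(s² + 196). By L{t·f(t)} = -F'(s): -d/ds[14/(s² + 196)] = -(14)·(-2s)/(s² + 196)² = 28s/(s² + 196)². Then L{9·t·sin(14t)} = 9·28s/(s² + 196)² = 252s/(s² + 196)²

Final answer: 252s/(s² + 196)²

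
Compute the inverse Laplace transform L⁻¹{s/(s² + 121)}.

L⁻¹{s/(s² + 121)} = cos(11t)

Final answer: cos(11t)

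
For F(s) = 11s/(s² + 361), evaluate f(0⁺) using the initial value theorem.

f(0⁺) = lim_{s→∞} s·11s/(s² + 361) = lim_{s→∞} 11s²/(s² + 361) = 11

Final answer: 11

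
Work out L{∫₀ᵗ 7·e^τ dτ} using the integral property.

L{∫₀ᵗ f(τ)dτ} = F(s)/s with F(s) = 7/(s-1), so L{∫₀ᵗ 7·e^τ dτ} = 7/(s(s-1))

Final answer: 7/(s(s-1))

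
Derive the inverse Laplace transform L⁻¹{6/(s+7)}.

L⁻¹{1/(s-a)} = e^(at), so L⁻¹{1/(s+7)} = e^(-7t), and L⁻¹{6/(s+7)} = 6·e^(-7t)

Final answer: 6·e^(-7t)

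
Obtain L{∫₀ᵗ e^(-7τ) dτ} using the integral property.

L{∫₀ᵗ f(τ)dτ} = F(s)/s with F(s) = 1/(s+7), so L{∫₀ᵗ e^(-7τ) dτ} = 1/(s(s+7))

Final answer: 1/(s(s+7))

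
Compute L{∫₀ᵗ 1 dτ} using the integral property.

L{∫₀ᵗ f(τ)dτ} = F(s)/s with f(t) = 1. F(s) = 1/s, so L{∫₀ᵗ 1 dτ} = (1/s)/s = 1/s². (Check: ∫₀ᵗ 1 dτ = t.)

Final answer: 1/s²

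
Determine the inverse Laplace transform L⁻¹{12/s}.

L⁻¹{c/s} = c, so L⁻¹{12/s} = 12

Final answer: 12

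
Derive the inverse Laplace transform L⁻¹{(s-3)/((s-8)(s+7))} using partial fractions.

Using partial fractions, f(t) = (5e^(8t) + 10e^(-7t))/15

Final answer: (5e^(8t) + 10e^(-7t))/15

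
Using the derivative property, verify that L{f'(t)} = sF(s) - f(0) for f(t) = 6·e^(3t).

f'(t) = 18e^(3t). Direct: L{f'(t)} = 18/(s-3). Property: s·6/(s-3) - 6 = (6s - 6(s-3))/(s-3) = 18/(s-3). ✓

Final answer: 18/(s-3)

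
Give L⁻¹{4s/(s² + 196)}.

This is the form c·s/(s² + a²) with a = 14, c = 4. L⁻¹ = 4·cos(14t)

Final answer: 4·cos(14t)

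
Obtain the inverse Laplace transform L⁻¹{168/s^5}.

L⁻¹{n!/s^(n+1)} = t^n with n=4. So L⁻¹{24/s^5} = t^4, and L⁻¹{168/s^5} = (168/24)·t^4 = 7·t^4

Final answer: 7·t^4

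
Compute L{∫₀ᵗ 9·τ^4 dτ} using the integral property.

L{∫₀ᵗ f(τ)dτ} = F(s)/s with f(t) = 9t^4. F(s) = 216/s^5, so L{∫₀ᵗ 9·τ^4 dτ} = (216/s^5)/s = 216/s^6. (Check: ∫₀ᵗ 9·τ^4 dτ = 9t^5/5.)

Final answer: 216/s^6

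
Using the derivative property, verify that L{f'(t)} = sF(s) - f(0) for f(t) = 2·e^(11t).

f'(t) = 22e^(11t). Direct: L{f'(t)} = 22/(s-11). Property: s·2/(s-11) - 2 = (2s - 2(s-11))/(s-11) = 22/(s-11). ✓

Final answer: 22/(s-11)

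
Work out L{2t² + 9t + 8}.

L{2t² + 9t + 8} = 2·2/s³ + 9/s² + 8/s = 4/s³ + 9/s² + 8/s

Final answer: 4/s³ + 9/s² + 8/s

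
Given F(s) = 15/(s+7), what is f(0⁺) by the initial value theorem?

f(0⁺) = lim_{s→∞} s·15/(s+7) = lim_{s→∞} 15s/(s+7) = 15

Final answer: 15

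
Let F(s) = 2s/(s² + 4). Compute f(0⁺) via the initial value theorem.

f(0⁺) = lim_{s→∞} s·2s/(s² + 4) = lim_{s→∞} 2s²/(s² + 4) = 2

Final answer: 2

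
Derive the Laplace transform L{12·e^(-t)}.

L{e^(at)} = 1/(s-a), so L{e^(-t)} = 1/(s+1). Then L{12·e^(-t)} = 12/(s+1)

Final answer: 12/(s+1)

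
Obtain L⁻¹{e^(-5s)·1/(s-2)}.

L⁻¹{1/(s-2)} = e^(2t). By the time shift theorem, L⁻¹{e^(-as)F(s)} = u(t-a)f(t-a) with a=5, so L⁻¹{e^(-5s)·1/(s-2)} = u(t-5)·e^(2(t-5))

Final answer: u(t-5)·e^(2(t-5))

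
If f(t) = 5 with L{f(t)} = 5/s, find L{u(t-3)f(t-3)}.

Time shift theorem: L{u(t-a)f(t-a)} = e^(-as)F(s). Here a=3, F(s) = 5/s, so L{u(t-3)f(t-3)} = e^(-3s)·5/s

Final answer: e^(-3s)·5/s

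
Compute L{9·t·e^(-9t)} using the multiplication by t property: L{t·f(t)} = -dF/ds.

Using L{t^n·e^(at)} = n!/(s-a)^(n+1), L{t·e^(-9t)} = 1/(s+9)^2, so L{9·t·e^(-9t)} = 9·1/(s+9)^2 = 9/(s+9)^2

Final answer: 9/(s+9)^2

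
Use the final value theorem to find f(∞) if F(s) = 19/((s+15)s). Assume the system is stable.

f(∞) = lim_{s→0} sF(s) = lim_{s→0} 19/(s+15) = 19/15

Final answer: 19/15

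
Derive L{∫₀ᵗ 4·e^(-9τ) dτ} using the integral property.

L{∫₀ᵗ f(τ)dτ} = F(s)/s with F(s) = 4/(s+9), so L{∫₀ᵗ 4·e^(-9τ) dτ} = 4/(s(s+9))

Final answer: 4/(s(s+9))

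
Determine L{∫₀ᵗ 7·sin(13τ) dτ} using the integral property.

L{∫₀ᵗ f(τ)dτ} = F(s)/s with F(s) = 91/(s² + 169), so the result is (91/(s² + 169))/s = 91/(s(s² + 169))

Final answer: 91/(s(s² + 169))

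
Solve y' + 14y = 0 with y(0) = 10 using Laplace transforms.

L{y'} + 14L{y} = 0. sY - 10 + 14Y = 0. Y(s+14) = 10. Y = 10/(s+14)

Final answer: y(t) = 10e^(-14t)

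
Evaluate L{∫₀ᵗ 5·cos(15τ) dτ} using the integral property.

L{∫₀ᵗ f(τ)dτ} = F(s)/s with F(s) = 5s/(s² + 225), so the result is (5s/(s² + 225))/s = 5/(s² + 225)

Final answer: 5/(s² + 225)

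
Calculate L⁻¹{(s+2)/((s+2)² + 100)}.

Using frequency shift: L⁻¹{(s-a)/((s-a)² + b²)} = e^(at)cos(bt). Here a=-2, b=10

Final answer: e^(-2t)·cos(10t)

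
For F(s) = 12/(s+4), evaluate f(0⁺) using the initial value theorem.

f(0⁺) = lim_{s→∞} s·12/(s+4) = lim_{s→∞} 12s/(s+4) = 12

Final answer: 12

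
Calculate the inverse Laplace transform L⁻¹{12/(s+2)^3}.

L⁻¹{n!/(s-a)^(n+1)} = t^n·e^(at) with n=2, a=-2. So L⁻¹{2/(s+2)^3} = t^2·e^(-2t), and L⁻¹{12/(s+2)^3} = (12/2)·t^2·e^(-2t) = 6·t^2·e^(-2t)

Final answer: 6·t^2·e^(-2t)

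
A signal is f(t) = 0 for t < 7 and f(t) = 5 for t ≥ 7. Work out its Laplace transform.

f(t) = 5·u(t-7). L{u(t-7)} = e^(-7s)/s, so L{f(t)} = 5·e^(-7s)/s

Final answer: 5·e^(-7s)/s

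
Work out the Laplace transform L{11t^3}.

L{11t^3} = 11 · L{t^3} = 11 · 6/s^4 = 66/s^4

Final answer: 66/s^4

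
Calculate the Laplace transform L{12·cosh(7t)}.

L{cosh(ωt)} = s/(s² - ω²), so L{cosh(7t)} = s/(s² - 49). Then L{12·cosh(7t)} = 12·s/(s² - 49) = 12s/(s² - 49)

Final answer: 12s/(s² - 49)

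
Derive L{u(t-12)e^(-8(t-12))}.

u(t-a)f(t-a) with f(t)=e^(-8t). L{e^(-8t)} = 1/(s+8). By time shift: e^(-12s)/(s+8)

Final answer: e^(-12s)/(s+8)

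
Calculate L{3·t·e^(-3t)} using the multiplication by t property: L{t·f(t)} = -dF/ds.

Using L{t^n·e^(at)} = n!/(s-a)^(n+1), L{t·e^(-3t)} = 1/(s+3)^2, so L{3·t·e^(-3t)} = 3·1/(s+3)^2 = 3/(s+3)^2

Final answer: 3/(s+3)^2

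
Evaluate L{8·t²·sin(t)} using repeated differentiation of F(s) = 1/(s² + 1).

F(s) = 1/(s² + 1). F'(s) = -2s/(s² + 1)². F''(s) = -2(1 - 3s²)/(s² + 1)³ = (6s² - 2)/(s² + 1)³. So L{t²·sin(t)} = (-1)² F''(s) = (6s² - 2)/(s² + 1)³. Then L{8·t²·sin(t)} = 8·(6s² - 2)/(s² + 1)³ = (48s² - 16)/(s² + 1)³

Final answer: (48s² - 16)/(s² + 1)³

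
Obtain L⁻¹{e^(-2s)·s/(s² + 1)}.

L⁻¹{s/(s² + 1)} = cos(t). By the time shift theorem, L⁻¹{e^(-as)F(s)} = u(t-a)f(t-a) with a=2, so L⁻¹{e^(-2s)·s/(s² + 1)} = u(t-2)·cos((t-2))

Final answer: u(t-2)·cos((t-2))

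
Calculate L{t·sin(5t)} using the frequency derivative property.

L{sin(5t)} = 5/(s² + 25). By L{t·f(t)} = -F'(s): -d/ds[5/(s² + 25)] = -(5)·(-2s)/(s² + 25)² = 10s/(s² + 25)²

Final answer: 10s/(s² + 25)²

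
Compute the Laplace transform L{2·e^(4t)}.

L{e^(at)} = 1/(s-a), so L{e^(4t)} = 1/(s-4). Then L{2·e^(4t)} = 2/(s-4)

Final answer: 2/(s-4)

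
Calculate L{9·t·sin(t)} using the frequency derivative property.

L{sin(t)} = 1/(s² + 1). By L{t·f(t)} = -F'(s): -d/ds[1/(s² + 1)] = -(1)·(-2s)/(s² + 1)² = 2s/(s² + 1)². Then L{9·t·sin(t)} = 9·2s/(s² + 1)² = 18s/(s² + 1)²

Final answer: 18s/(s² + 1)²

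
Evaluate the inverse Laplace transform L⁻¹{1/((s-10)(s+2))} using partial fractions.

Decompose: A/(s-10) + B/(s+2). A = 1/12, B = -1/12. f(t) = (e^(10t) - e^(-2t))/12

Final answer: (e^(10t) - e^(-2t))/12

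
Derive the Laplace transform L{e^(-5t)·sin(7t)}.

L{e^(at)·sin(ωt)} = ω/((s-a)² + ω²), so L{e^(-5t)·sin(7t)} = 7/((s+5)² + 49)

Final answer: 7/((s+5)² + 49)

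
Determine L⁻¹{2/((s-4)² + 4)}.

Form: b/((s-a)² + b²) → e^(at)sin(bt). With a=4, b=2

Final answer: e^(4t)·sin(2t)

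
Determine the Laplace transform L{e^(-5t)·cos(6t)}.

L{e^(at)·cos(ωt)} = (s-a)/((s-a)² + ω²), so L{e^(-5t)·cos(6t)} = (s+5)/((s+5)² + 36)

Final answer: (s+5)/((s+5)² + 36)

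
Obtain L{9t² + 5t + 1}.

L{9t² + 5t + 1} = 9·2/s³ + 5/s² + 1/s = 18/s³ + 5/s² + 1/s

Final answer: 18/s³ + 5/s² + 1/s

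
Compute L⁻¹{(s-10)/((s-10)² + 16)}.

Using frequency shift: L⁻¹{(s-a)/((s-a)² + b²)} = e^(at)cos(bt). Here a=10, b=4

Final answer: e^(10t)·cos(4t)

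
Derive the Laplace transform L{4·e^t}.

L{e^(at)} = 1/(s-a), so L{e^t} = 1/(s-1). Then L{4·e^t} = 4/(s-1)

Final answer: 4/(s-1)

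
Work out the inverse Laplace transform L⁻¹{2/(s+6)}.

L⁻¹{1/(s-a)} = e^(at), so L⁻¹{1/(s+6)} = e^(-6t), and L⁻¹{2/(s+6)} = 2·e^(-6t)

Final answer: 2·e^(-6t)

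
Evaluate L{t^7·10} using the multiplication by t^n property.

L{10} = 10/s. d^1/ds^1[1/s] = -1/s². d^2/ds^2[1/s] = 2/s^3. d^3/ds^3[1/s] = -6/s^4. d^4/ds^4[1/s] = 24/s^5. d^5/ds^5[1/s] = -120/s^6. d^6/ds^6[1/s] = 720/s^7. d^7/ds^7[1/s] = -5040/s^8. So L{t^7} = (-1)^{7}·-5040/s^8 = 5040/s^8. Then L{t^7·10} = 10·5040/s^8 = 50400/s^8

Final answer: 50400/s^8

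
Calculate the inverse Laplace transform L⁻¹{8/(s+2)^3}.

L⁻¹{n!/(s-a)^(n+1)} = t^n·e^(at) with n=2, a=-2. So L⁻¹{2/(s+2)^3} = t^2·e^(-2t), and L⁻¹{8/(s+2)^3} = (8/2)·t^2·e^(-2t) = 4·t^2·e^(-2t)

Final answer: 4·t^2·e^(-2t)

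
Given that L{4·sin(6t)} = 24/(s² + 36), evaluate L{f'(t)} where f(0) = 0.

L{f'(t)} = s·F(s) - f(0) = s·24/(s² + 36) - 0 = 24s/(s² + 36)

Final answer: 24s/(s² + 36)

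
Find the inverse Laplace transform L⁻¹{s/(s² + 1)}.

L⁻¹{s/(s² + 1)} = cos(t)

Final answer: cos(t)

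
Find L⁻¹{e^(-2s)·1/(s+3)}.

L⁻¹{1/(s+3)} = e^(-3t). By the time shift theorem, L⁻¹{e^(-as)F(s)} = u(t-a)f(t-a) with a=2, so L⁻¹{e^(-2s)·1/(s+3)} = u(t-2)·e^(-3(t-2))

Final answer: u(t-2)·e^(-3(t-2))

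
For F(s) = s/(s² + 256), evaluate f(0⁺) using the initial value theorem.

f(0⁺) = lim_{s→∞} s·s/(s² + 256) = lim_{s→∞} s²/(s² + 256) = 1

Final answer: 1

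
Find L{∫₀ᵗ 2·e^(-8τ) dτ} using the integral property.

L{∫₀ᵗ f(τ)dτ} = F(s)/s with F(s) = 2/(s+8), so L{∫₀ᵗ 2·e^(-8τ) dτ} = 2/(s(s+8))

Final answer: 2/(s(s+8))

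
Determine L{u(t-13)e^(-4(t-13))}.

u(t-a)f(t-a) with f(t)=e^(-4t). L{e^(-4t)} = 1/(s+4). By time shift: e^(-13s)/(s+4)

Final answer: e^(-13s)/(s+4)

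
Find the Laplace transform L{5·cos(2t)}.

L{cos(ωt)} = s/(s² + ω²), so L{cos(2t)} = s/(s² + 4). Then L{5·cos(2t)} = 5·s/(s² + 4) = 5s/(s² + 4)

Final answer: 5s/(s² + 4)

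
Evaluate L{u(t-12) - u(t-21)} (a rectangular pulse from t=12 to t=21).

L{u(t-a)} = e^(-as)/s. L{u(t-12) - u(t-21)} = (e^(-12s) - e^(-21s))/s

Final answer: (e^(-12s) - e^(-21s))/s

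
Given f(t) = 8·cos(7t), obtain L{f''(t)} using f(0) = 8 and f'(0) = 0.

F(s) = 8s/(s² + 49). L{f''(t)} = s²F(s) - sf(0) - f'(0) = 8s³/(s² + 49) - 8s = (8s³ - 8s(s² + 49))/(s² + 49) = -392s/(s² + 49)

Final answer: -392s/(s² + 49)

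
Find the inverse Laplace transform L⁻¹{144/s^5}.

L⁻¹{n!/s^(n+1)} = t^n with n=4. So L⁻¹{24/s^5} = t^4, and L⁻¹{144/s^5} = (144/24)·t^4 = 6·t^4

Final answer: 6·t^4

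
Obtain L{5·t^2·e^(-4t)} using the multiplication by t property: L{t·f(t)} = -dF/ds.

Using L{t^n·e^(at)} = n!/(s-a)^(n+1), L{t^2·e^(-4t)} = 2/(s+4)^3, so L{5·t^2·e^(-4t)} = 5·2/(s+4)^3 = 10/(s+4)^3

Final answer: 10/(s+4)^3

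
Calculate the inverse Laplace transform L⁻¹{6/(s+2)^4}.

L⁻¹{n!/(s-a)^(n+1)} = t^n·e^(at), so L⁻¹{6/(s+2)^4} = t^3·e^(-2t)

Final answer: t^3·e^(-2t)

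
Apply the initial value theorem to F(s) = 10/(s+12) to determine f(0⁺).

f(0⁺) = lim_{s→∞} s·10/(s+12) = lim_{s→∞} 10s/(s+12) = 10

Final answer: 10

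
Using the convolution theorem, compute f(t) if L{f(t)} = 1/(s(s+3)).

1/(s(s+3)) = (1/s)·(1/(s+3)) = L{1}·L{e^(-3t)}. By convolution, f(t) = 1*e^(-3t) = ∫₀ᵗ 1·e^(-3τ) dτ = (1 - e^(-3t))/3

Final answer: (1 - e^(-3t))/3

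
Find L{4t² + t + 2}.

L{4t² + t + 2} = 4·2/s³ + 1/s² + 2/s = 8/s³ + 1/s² + 2/s

Final answer: 8/s³ + 1/s² + 2/s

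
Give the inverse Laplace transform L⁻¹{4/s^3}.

L⁻¹{n!/s^(n+1)} = t^n with n=2. So L⁻¹{2/s^3} = t^2, and L⁻¹{4/s^3} = (4/2)·t^2 = 2·t^2

Final answer: 2·t^2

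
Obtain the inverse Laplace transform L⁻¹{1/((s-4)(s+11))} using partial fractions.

Decompose: A/(s-4) + B/(s+11). A = 1/15, B = -1/15. f(t) = (e^(4t) - e^(-11t))/15

Final answer: (e^(4t) - e^(-11t))/15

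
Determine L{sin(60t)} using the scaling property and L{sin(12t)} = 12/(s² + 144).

Using L{f(at)} = (1/a)F(s/a) with a=5: L{sin(60t)} = (1/5) · 12/((s/5)² + 144) = (1/5) · 12·25/(s² + 3600) = 60/(s² + 3600)

Final answer: 60/(s² + 3600)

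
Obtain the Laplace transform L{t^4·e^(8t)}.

L{t^n·e^(at)} = n!/(s-a)^(n+1), so L{t^4·e^(8t)} = 24/(s-8)^5

Final answer: 24/(s-8)^5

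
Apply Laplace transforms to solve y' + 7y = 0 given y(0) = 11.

L{y'} + 7L{y} = 0. sY - 11 + 7Y = 0. Y(s+7) = 11. Y = 11/(s+7)

Final answer: y(t) = 11e^(-7t)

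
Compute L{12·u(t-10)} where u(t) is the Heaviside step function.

L{u(t-a)} = e^(-as)/s. Here a=10, so L{u(t-10)} = e^(-10s)/s, and L{12·u(t-10)} = 12·e^(-10s)/s

Final answer: 12·e^(-10s)/s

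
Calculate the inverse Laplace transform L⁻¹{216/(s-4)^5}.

L⁻¹{n!/(s-a)^(n+1)} = t^n·e^(at) with n=4, a=4. So L⁻¹{24/(s-4)^5} = t^4·e^(4t), and L⁻¹{216/(s-4)^5} = (216/24)·t^4·e^(4t) = 9·t^4·e^(4t)

Final answer: 9·t^4·e^(4t)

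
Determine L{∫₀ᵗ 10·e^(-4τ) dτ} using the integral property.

L{∫₀ᵗ f(τ)dτ} = F(s)/s with F(s) = 10/(s+4), so L{∫₀ᵗ 10·e^(-4τ) dτ} = 10/(s(s+4))

Final answer: 10/(s(s+4))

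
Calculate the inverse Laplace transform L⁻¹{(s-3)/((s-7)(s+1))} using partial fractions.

Using partial fractions, f(t) = (4e^(7t) + 4e^(-t))/8

Final answer: (4e^(7t) + 4e^(-t))/8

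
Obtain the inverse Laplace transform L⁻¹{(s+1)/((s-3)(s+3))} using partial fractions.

Using partial fractions, f(t) = (4e^(3t) + 2e^(-3t))/6

Final answer: (4e^(3t) + 2e^(-3t))/6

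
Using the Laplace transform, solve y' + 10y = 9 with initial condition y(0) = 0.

sY + 10Y = 9/s. Y = 9/(s(s+10)). Partial fractions: Y = 9/10/s - 9/10/(s+10)

Final answer: y(t) = 9/10(1 - e^(-10t))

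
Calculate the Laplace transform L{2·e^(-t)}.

L{e^(at)} = 1/(s-a), so L{e^(-t)} = 1/(s+1). Then L{2·e^(-t)} = 2/(s+1)

Final answer: 2/(s+1)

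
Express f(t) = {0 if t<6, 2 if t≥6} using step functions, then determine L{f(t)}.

f(t) = 2·u(t-6). L{u(t-6)} = e^(-6s)/s, so L{f(t)} = 2·e^(-6s)/s

Final answer: 2·e^(-6s)/s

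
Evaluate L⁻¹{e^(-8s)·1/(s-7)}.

L⁻¹{1/(s-7)} = e^(7t). By the time shift theorem, L⁻¹{e^(-as)F(s)} = u(t-a)f(t-a) with a=8, so L⁻¹{e^(-8s)·1/(s-7)} = u(t-8)·e^(7(t-8))

Final answer: u(t-8)·e^(7(t-8))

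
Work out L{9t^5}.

L{t^n} = n!/s^(n+1). So L{9t^5} = 9·5!/s^6 = 1080/s^6

Final answer: 1080/s^6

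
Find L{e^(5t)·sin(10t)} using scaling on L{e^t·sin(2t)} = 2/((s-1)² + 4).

Scaling with a=5: L{e^(5t)·sin(10t)} = (1/5) · 2/((s/5-1)² + 4). Simplifying: 10/((s-5)² + 100)

Final answer: 10/((s-5)² + 100)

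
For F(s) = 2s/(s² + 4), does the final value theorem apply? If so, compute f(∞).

The final value theorem requires all poles of sF(s) in the left half-plane. sF(s) = 2s²/(s² + 4) has poles at s = ±2i (imaginary axis). Theorem does NOT apply (oscillatory system).

Final answer: Not applicable (oscillatory)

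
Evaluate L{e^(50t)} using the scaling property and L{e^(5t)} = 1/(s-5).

Using L{f(at)} = (1/a)F(s/a) with a=10 and f(t) = e^(5t): L{e^(50t)} = (1/10) · 1/((s/10)-5) = (1/10) · 10/(s-50) = 1/(s-50)

Final answer: 1/(s-50)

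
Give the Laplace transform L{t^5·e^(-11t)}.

L{t^n·e^(at)} = n!/(s-a)^(n+1), so L{t^5·e^(-11t)} = 120/(s+11)^6

Final answer: 120/(s+11)^6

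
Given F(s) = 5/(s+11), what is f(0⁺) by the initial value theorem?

f(0⁺) = lim_{s→∞} s·5/(s+11) = lim_{s→∞} 5s/(s+11) = 5

Final answer: 5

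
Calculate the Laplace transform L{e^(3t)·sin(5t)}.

L{e^(at)·sin(ωt)} = ω/((s-a)² + ω²), so L{e^(3t)·sin(5t)} = 5/((s-3)² + 25)

Final answer: 5/((s-3)² + 25)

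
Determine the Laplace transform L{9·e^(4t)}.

L{e^(at)} = 1/(s-a), so L{e^(4t)} = 1/(s-4). Then L{9·e^(4t)} = 9/(s-4)

Final answer: 9/(s-4)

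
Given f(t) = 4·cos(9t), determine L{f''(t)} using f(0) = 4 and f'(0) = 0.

F(s) = 4s/(s² + 81). L{f''(t)} = s²F(s) - sf(0) - f'(0) = 4s³/(s² + 81) - 4s = (4s³ - 4s(s² + 81))/(s² + 81) = -324s/(s² + 81)

Final answer: -324s/(s² + 81)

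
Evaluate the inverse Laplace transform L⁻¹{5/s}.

L⁻¹{c/s} = c, so L⁻¹{5/s} = 5

Final answer: 5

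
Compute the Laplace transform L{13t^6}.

L{13t^6} = 13 · L{t^6} = 13 · 720/s^7 = 9360/s^7

Final answer: 9360/s^7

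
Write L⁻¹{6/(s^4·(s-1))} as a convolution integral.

6/(s^4·(s-1)) = (6/s^4)·(1/(s-1)) = L{t^3}·L{e^t}. So f(t) = t^3*e^t = ∫₀ᵗ τ^3·e^(t-τ) dτ

Final answer: ∫₀ᵗ τ^3·e^(t-τ) dτ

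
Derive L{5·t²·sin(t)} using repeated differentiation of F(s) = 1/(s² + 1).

F(s) = 1/(s² + 1). F'(s) = -2s/(s² + 1)². F''(s) = -2(1 - 3s²)/(s² + 1)³ = (6s² - 2)/(s² + 1)³. So L{t²·sin(t)} = (-1)² F''(s) = (6s² - 2)/(s² + 1)³. Then L{5·t²·sin(t)} = 5·(6s² - 2)/(s² + 1)³ = (30s² - 10)/(s² + 1)³

Final answer: (30s² - 10)/(s² + 1)³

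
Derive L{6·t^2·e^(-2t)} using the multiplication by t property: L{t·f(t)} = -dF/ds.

Using L{t^n·e^(at)} = n!/(s-a)^(n+1), L{t^2·e^(-2t)} = 2/(s+2)^3, so L{6·t^2·e^(-2t)} = 6·2/(s+2)^3 = 12/(s+2)^3

Final answer: 12/(s+2)^3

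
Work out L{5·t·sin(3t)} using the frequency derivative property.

L{sin(3t)} = 3/(s² + 9). By L{t·f(t)} = -F'(s): -d/ds[3/(s² + 9)] = -(3)·(-2s)/(s² + 9)² = 6s/(s² + 9)². Then L{5·t·sin(3t)} = 5·6s/(s² + 9)² = 30s/(s² + 9)²

Final answer: 30s/(s² + 9)²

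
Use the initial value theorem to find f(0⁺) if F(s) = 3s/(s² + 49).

f(0⁺) = lim_{s→∞} s·3s/(s² + 49) = lim_{s→∞} 3s²/(s² + 49) = 3

Final answer: 3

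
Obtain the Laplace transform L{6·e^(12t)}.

L{e^(at)} = 1/(s-a), so L{e^(12t)} = 1/(s-12). Then L{6·e^(12t)} = 6/(s-12)

Final answer: 6/(s-12)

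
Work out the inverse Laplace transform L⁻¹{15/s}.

L⁻¹{c/s} = c, so L⁻¹{15/s} = 15

Final answer: 15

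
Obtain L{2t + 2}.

L{2t + 2} = 2·L{t} + 2·L{1} = 2/s² + 2/s

Final answer: 2/s² + 2/s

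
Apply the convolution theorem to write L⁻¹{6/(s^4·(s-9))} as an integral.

6/(s^4·(s-9)) = (6/s^4)·(1/(s-9)) = L{t^3}·L{e^(9t)}. So f(t) = t^3*e^(9t) = ∫₀ᵗ τ^3·e^(9(t-τ)) dτ

Final answer: ∫₀ᵗ τ^3·e^(9(t-τ)) dτ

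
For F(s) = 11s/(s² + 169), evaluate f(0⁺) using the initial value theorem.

f(0⁺) = lim_{s→∞} s·11s/(s² + 169) = lim_{s→∞} 11s²/(s² + 169) = 11

Final answer: 11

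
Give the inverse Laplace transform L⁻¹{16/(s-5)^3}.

L⁻¹{n!/(s-a)^(n+1)} = t^n·e^(at) with n=2, a=5. So L⁻¹{2/(s-5)^3} = t^2·e^(5t), and L⁻¹{16/(s-5)^3} = (16/2)·t^2·e^(5t) = 8·t^2·e^(5t)

Final answer: 8·t^2·e^(5t)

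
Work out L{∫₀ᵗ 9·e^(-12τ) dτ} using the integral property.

L{∫₀ᵗ f(τ)dτ} = F(s)/s with F(s) = 9/(s+12), so L{∫₀ᵗ 9·e^(-12τ) dτ} = 9/(s(s+12))

Final answer: 9/(s(s+12))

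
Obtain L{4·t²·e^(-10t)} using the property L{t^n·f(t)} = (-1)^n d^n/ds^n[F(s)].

L{e^(-10t)} = 1/(s+10). d/ds[1/(s+10)] = -1/(s+10)². d²/ds²[1/(s+10)] = 2/(s+10)³. So L{t²·e^(-10t)} = (-1)² · 2/(s+10)³ = 2/(s+10)³. Then L{4·t²·e^(-10t)} = 4·2/(s+10)³ = 8/(s+10)³

Final answer: 8/(s+10)³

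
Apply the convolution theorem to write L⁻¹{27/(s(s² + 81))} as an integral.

27/(s(s² + 81)) = (1/s)·(27/(s² + 81)) = L{1}·L{3·sin(9t)}. So f(t) = 1*(3·sin(9t)) = ∫₀ᵗ 3·sin(9τ) dτ

Final answer: ∫₀ᵗ 3·sin(9τ) dτ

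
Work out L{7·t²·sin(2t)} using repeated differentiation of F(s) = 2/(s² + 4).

F(s) = 2/(s² + 4). F'(s) = -4s/(s² + 4)². F''(s) = -4(4 - 3s²)/(s² + 4)³ = (12s² - 16)/(s² + 4)³. So L{t²·sin(2t)} = (-1)² F''(s) = (12s² - 16)/(s² + 4)³. Then L{7·t²·sin(2t)} = 7·(12s² - 16)/(s² + 4)³ = (84s² - 112)/(s² + 4)³

Final answer: (84s² - 112)/(s² + 4)³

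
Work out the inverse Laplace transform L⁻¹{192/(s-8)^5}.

L⁻¹{n!/(s-a)^(n+1)} = t^n·e^(at) with n=4, a=8. So L⁻¹{24/(s-8)^5} = t^4·e^(8t), and L⁻¹{192/(s-8)^5} = (192/24)·t^4·e^(8t) = 8·t^4·e^(8t)

Final answer: 8·t^4·e^(8t)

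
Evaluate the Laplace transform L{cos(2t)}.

L{cos(ωt)} = s/(s² + ω²), so L{cos(2t)} = s/(s² + 4)

Final answer: s/(s² + 4)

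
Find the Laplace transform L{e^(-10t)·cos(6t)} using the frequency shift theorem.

Frequency shift: L{e^(at)f(t)} = F(s-a). L{e^(-10t)·cos(6t)} = (s+10)/((s+10)² + 36)

Final answer: (s+10)/((s+10)² + 36)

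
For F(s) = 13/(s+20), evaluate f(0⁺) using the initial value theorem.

f(0⁺) = lim_{s→∞} s·13/(s+20) = lim_{s→∞} 13s/(s+20) = 13

Final answer: 13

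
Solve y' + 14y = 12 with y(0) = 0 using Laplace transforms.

sY + 14Y = 12/s. Y = 12/(s(s+14)). Partial fractions: Y = 6/7/s - 6/7/(s+14)

Final answer: y(t) = 6/7(1 - e^(-14t))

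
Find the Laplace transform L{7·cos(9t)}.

L{cos(ωt)} = s/(s² + ω²), so L{cos(9t)} = s/(s² + 81). Then L{7·cos(9t)} = 7·s/(s² + 81) = 7s/(s² + 81)

Final answer: 7s/(s² + 81)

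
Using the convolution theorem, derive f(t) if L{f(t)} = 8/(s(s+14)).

8/(s(s+14)) = (8/s)·(1/(s+14)) = L{8}·L{e^(-14t)}. By convolution, f(t) = 8*e^(-14t) = ∫₀ᵗ 8·e^(-14τ) dτ = 8·(1 - e^(-14t))/14

Final answer: 8·(1 - e^(-14t))/14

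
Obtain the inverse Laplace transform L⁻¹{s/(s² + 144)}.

L⁻¹{s/(s² + 144)} = cos(12t)

Final answer: cos(12t)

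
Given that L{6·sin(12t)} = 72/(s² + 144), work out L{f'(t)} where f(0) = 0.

L{f'(t)} = s·F(s) - f(0) = s·72/(s² + 144) - 0 = 72s/(s² + 144)

Final answer: 72s/(s² + 144)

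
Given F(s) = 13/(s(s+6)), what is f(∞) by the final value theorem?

f(∞) = lim_{s→0} s·13/(s(s+6)) = lim_{s→0} 13/(s+6) = 13/6 = 13/6

Final answer: 13/6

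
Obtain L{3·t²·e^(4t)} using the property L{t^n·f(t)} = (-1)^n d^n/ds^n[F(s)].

L{e^(4t)} = 1/(s-4). d/ds[1/(s-4)] = -1/(s-4)². d²/ds²[1/(s-4)] = 2/(s-4)³. So L{t²·e^(4t)} = (-1)² · 2/(s-4)³ = 2/(s-4)³. Then L{3·t²·e^(4t)} = 3·2/(s-4)³ = 6/(s-4)³

Final answer: 6/(s-4)³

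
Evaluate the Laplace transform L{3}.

L{3} = 3 · L{1} = 3/s

Final answer: 3/s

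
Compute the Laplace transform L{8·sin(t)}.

L{sin(ωt)} = ω/(s² + ω²), so L{sin(t)} = 1/(s² + 1). Then L{8·sin(t)} = 8·1/(s² + 1) = 8/(s² + 1)

Final answer: 8/(s² + 1)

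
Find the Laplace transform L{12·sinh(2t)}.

L{sinh(ωt)} = ω/(s² - ω²), so L{sinh(2t)} = 2/(s² - 4). Then L{12·sinh(2t)} = 12·2/(s² - 4) = 24/(s² - 4)

Final answer: 24/(s² - 4)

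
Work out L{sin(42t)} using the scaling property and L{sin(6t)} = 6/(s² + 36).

Using L{f(at)} = (1/a)F(s/a) with a=7: L{sin(42t)} = (1/7) · 6/((s/7)² + 36) = (1/7) · 6·49/(s² + 1764) = 42/(s² + 1764)

Final answer: 42/(s² + 1764)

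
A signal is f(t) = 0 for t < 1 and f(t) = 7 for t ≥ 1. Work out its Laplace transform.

f(t) = 7·u(t-1). L{u(t-1)} = e^(-s)/s, so L{f(t)} = 7·e^(-s)/s

Final answer: 7·e^(-s)/s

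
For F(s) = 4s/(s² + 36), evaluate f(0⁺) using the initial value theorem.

f(0⁺) = lim_{s→∞} s·4s/(s² + 36) = lim_{s→∞} 4s²/(s² + 36) = 4

Final answer: 4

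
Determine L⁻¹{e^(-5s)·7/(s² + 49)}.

L⁻¹{7/(s² + 49)} = sin(7t). By the time shift theorem, L⁻¹{e^(-as)F(s)} = u(t-a)f(t-a) with a=5, so L⁻¹{e^(-5s)·7/(s² + 49)} = u(t-5)·sin(7(t-5))

Final answer: u(t-5)·sin(7(t-5))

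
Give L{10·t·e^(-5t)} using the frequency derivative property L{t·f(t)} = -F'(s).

L{e^(-5t)} = 1/(s+5). By frequency derivative: L{t·e^(-5t)} = -d/ds[1/(s+5)] = -(-1)/(s+5)² = 1/(s+5)². Then L{10·t·e^(-5t)} = 10·1/(s+5)² = 10/(s+5)²

Final answer: 10/(s+5)²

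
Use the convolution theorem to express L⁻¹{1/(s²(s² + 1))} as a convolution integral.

1/(s²(s² + 1)) = (1/s²)·(1/(s² + 1)) = L{t}·L{sin(t)}. So f(t) = t*(sin(t)) = ∫₀ᵗ τ·sin((t-τ)) dτ

Final answer: ∫₀ᵗ τ·sin((t-τ)) dτ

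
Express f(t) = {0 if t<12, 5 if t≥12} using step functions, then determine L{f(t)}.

f(t) = 5·u(t-12). L{u(t-12)} = e^(-12s)/s, so L{f(t)} = 5·e^(-12s)/s

Final answer: 5·e^(-12s)/s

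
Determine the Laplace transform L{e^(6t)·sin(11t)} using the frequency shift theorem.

Frequency shift: L{e^(at)f(t)} = F(s-a). L{e^(6t)·sin(11t)} = 11/((s-6)² + 121)

Final answer: 11/((s-6)² + 121)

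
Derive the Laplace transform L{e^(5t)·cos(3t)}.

L{e^(at)·cos(ωt)} = (s-a)/((s-a)² + ω²), so L{e^(5t)·cos(3t)} = (s-5)/((s-5)² + 9)

Final answer: (s-5)/((s-5)² + 9)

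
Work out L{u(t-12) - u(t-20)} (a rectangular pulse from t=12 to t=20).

L{u(t-a)} = e^(-as)/s. L{u(t-12) - u(t-20)} = (e^(-12s) - e^(-20s))/s

Final answer: (e^(-12s) - e^(-20s))/s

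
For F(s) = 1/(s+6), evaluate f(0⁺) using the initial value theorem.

f(0⁺) = lim_{s→∞} s·1/(s+6) = lim_{s→∞} s/(s+6) = 1

Final answer: 1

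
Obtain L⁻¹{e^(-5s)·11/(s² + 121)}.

L⁻¹{11/(s² + 121)} = sin(11t). By the time shift theorem, L⁻¹{e^(-as)F(s)} = u(t-a)f(t-a) with a=5, so L⁻¹{e^(-5s)·11/(s² + 121)} = u(t-5)·sin(11(t-5))

Final answer: u(t-5)·sin(11(t-5))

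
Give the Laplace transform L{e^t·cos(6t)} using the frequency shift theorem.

Frequency shift: L{e^(at)f(t)} = F(s-a). L{e^t·cos(6t)} = (s-1)/((s-1)² + 36)

Final answer: (s-1)/((s-1)² + 36)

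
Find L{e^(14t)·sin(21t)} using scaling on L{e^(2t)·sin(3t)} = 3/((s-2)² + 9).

Scaling with a=7: L{e^(14t)·sin(21t)} = (1/7) · 3/((s/7-2)² + 9). Simplifying: 21/((s-14)² + 441)

Final answer: 21/((s-14)² + 441)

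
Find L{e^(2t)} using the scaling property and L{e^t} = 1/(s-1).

Using L{f(at)} = (1/a)F(s/a) with a=2 and f(t) = e^t: L{e^(2t)} = (1/2) · 1/((s/2)-1) = (1/2) · 2/(s-2) = 1/(s-2)

Final answer: 1/(s-2)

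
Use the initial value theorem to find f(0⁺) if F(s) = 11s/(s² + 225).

f(0⁺) = lim_{s→∞} s·11s/(s² + 225) = lim_{s→∞} 11s²/(s² + 225) = 11

Final answer: 11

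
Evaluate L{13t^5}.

L{t^n} = n!/s^(n+1). So L{13t^5} = 13·5!/s^6 = 1560/s^6

Final answer: 1560/s^6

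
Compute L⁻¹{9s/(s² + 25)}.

This is the form c·s/(s² + a²) with a = 5, c = 9. L⁻¹ = 9·cos(5t)

Final answer: 9·cos(5t)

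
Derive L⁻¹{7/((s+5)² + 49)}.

Form: b/((s-a)² + b²) → e^(at)sin(bt). With a=-5, b=7

Final answer: e^(-5t)·sin(7t)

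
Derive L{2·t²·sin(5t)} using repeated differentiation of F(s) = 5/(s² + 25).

F(s) = 5/(s² + 25). F'(s) = -10s/(s² + 25)². F''(s) = -10(25 - 3s²)/(s² + 25)³ = (30s² - 250)/(s² + 25)³. So L{t²·sin(5t)} = (-1)² F''(s) = (30s² - 250)/(s² + 25)³. Then L{2·t²·sin(5t)} = 2·(30s² - 250)/(s² + 25)³ = (60s² - 500)/(s² + 25)³

Final answer: (60s² - 500)/(s² + 25)³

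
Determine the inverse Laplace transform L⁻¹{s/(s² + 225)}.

L⁻¹{s/(s² + 225)} = cos(15t)

Final answer: cos(15t)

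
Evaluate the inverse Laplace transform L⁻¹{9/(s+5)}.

L⁻¹{1/(s-a)} = e^(at), so L⁻¹{1/(s+5)} = e^(-5t), and L⁻¹{9/(s+5)} = 9·e^(-5t)

Final answer: 9·e^(-5t)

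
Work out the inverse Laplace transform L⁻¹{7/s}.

L⁻¹{c/s} = c, so L⁻¹{7/s} = 7

Final answer: 7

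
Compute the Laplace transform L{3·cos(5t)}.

L{cos(ωt)} = s/(s² + ω²), so L{cos(5t)} = s/(s² + 25). Then L{3·cos(5t)} = 3·s/(s² + 25) = 3s/(s² + 25)

Final answer: 3s/(s² + 25)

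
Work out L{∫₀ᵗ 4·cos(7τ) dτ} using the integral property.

L{∫₀ᵗ f(τ)dτ} = F(s)/s with F(s) = 4s/(s² + 49), so the result is (4s/(s² + 49))/s = 4/(s² + 49)

Final answer: 4/(s² + 49)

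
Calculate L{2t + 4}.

L{2t + 4} = 2·L{t} + 4·L{1} = 2/s² + 4/s

Final answer: 2/s² + 4/s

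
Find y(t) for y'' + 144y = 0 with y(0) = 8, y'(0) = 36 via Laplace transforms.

L{y''} + 144L{y} = 0. s²Y - 8s - 36 + 144Y = 0. Y(s² + 144) = 8s + 36. Y = (8s + 36)/(s² + 144). Inverting: y(t) = 8cos(12t) + 3sin(12t)

Final answer: y(t) = 8cos(12t) + 3sin(12t)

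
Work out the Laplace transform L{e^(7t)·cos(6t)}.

L{e^(at)·cos(ωt)} = (s-a)/((s-a)² + ω²), so L{e^(7t)·cos(6t)} = (s-7)/((s-7)² + 36)

Final answer: (s-7)/((s-7)² + 36)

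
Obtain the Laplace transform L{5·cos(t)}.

L{cos(ωt)} = s/(s² + ω²), so L{cos(t)} = s/(s² + 1). Then L{5·cos(t)} = 5·s/(s² + 1) = 5s/(s² + 1)

Final answer: 5s/(s² + 1)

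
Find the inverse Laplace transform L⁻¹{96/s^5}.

L⁻¹{n!/s^(n+1)} = t^n with n=4. So L⁻¹{24/s^5} = t^4, and L⁻¹{96/s^5} = (96/24)·t^4 = 4·t^4

Final answer: 4·t^4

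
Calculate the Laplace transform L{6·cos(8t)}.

L{cos(ωt)} = s/(s² + ω²), so L{cos(8t)} = s/(s² + 64). Then L{6·cos(8t)} = 6·s/(s² + 64) = 6s/(s² + 64)

Final answer: 6s/(s² + 64)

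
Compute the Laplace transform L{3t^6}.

L{3t^6} = 3 · L{t^6} = 3 · 720/s^7 = 2160/s^7

Final answer: 2160/s^7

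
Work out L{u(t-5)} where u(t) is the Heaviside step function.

L{u(t-a)} = e^(-as)/s. Here a=5, so L{u(t-5)} = e^(-5s)/s

Final answer: e^(-5s)/s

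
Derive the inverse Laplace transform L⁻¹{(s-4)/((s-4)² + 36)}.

Using frequency shift, L⁻¹{(s-4)/((s-4)² + 36)} = e^(4t)·cos(6t)

Final answer: e^(4t)·cos(6t)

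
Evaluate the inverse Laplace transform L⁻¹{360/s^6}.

L⁻¹{n!/s^(n+1)} = t^n with n=5. So L⁻¹{120/s^6} = t^5, and L⁻¹{360/s^6} = (360/120)·t^5 = 3·t^5

Final answer: 3·t^5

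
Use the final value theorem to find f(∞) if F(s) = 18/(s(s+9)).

f(∞) = lim_{s→0} s·18/(s(s+9)) = lim_{s→0} 18/(s+9) = 18/9 = 2

Final answer: 2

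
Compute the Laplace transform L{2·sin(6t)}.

L{sin(ωt)} = ω/(s² + ω²), so L{sin(6t)} = 6/(s² + 36). Then L{2·sin(6t)} = 2·6/(s² + 36) = 12/(s² + 36)

Final answer: 12/(s² + 36)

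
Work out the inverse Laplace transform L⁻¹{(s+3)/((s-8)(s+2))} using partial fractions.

Using partial fractions, f(t) = (11e^(8t) - e^(-2t))/10

Final answer: (11e^(8t) - e^(-2t))/10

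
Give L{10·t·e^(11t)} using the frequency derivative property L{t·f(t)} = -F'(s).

L{e^(11t)} = 1/(s-11). By frequency derivative: L{t·e^(11t)} = -d/ds[1/(s-11)] = -(-1)/(s-11)² = 1/(s-11)². Then L{10·t·e^(11t)} = 10·1/(s-11)² = 10/(s-11)²

Final answer: 10/(s-11)²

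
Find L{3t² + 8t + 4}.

L{3t² + 8t + 4} = 3·2/s³ + 8/s² + 4/s = 6/s³ + 8/s² + 4/s

Final answer: 6/s³ + 8/s² + 4/s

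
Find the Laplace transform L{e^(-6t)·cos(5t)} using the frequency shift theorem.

Frequency shift: L{e^(at)f(t)} = F(s-a). L{e^(-6t)·cos(5t)} = (s+6)/((s+6)² + 25)

Final answer: (s+6)/((s+6)² + 25)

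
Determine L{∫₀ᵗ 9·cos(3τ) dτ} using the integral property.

L{∫₀ᵗ f(τ)dτ} = F(s)/s with F(s) = 9s/(s² + 9), so the result is (9s/(s² + 9))/s = 9/(s² + 9)

Final answer: 9/(s² + 9)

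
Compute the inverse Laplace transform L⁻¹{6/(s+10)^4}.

L⁻¹{n!/(s-a)^(n+1)} = t^n·e^(at), so L⁻¹{6/(s+10)^4} = t^3·e^(-10t)

Final answer: t^3·e^(-10t)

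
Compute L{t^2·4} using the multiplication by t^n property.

L{4} = 4/s. d^1/ds^1[1/s] = -1/s². d^2/ds^2[1/s] = 2/s^3. So L{t^2} = (-1)^{2}·2/s^3 = 2/s^3. Then L{t^2·4} = 4·2/s^3 = 8/s^3

Final answer: 8/s^3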